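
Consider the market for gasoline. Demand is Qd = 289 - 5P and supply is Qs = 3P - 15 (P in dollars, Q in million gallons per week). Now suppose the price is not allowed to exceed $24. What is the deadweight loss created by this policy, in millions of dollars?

470.4

Equilibrium: 289 - 5P = 3P - 15, so 304 = 8P and P* = 38, Q* = 99.
Since 24 < 38, the ceiling is binding.
At P = 24: Qd = 289 - 5·24 = 169 and Qs = 3·24 - 15 = 57.
Quantity traded falls to 57. At Q = 57 the demand price is (289 - 57)/5 = 46.4 and the supply price is (15 + 57)/3 = 24.
Deadweight loss = ½ · (46.4 - 24) · (99 - 57) = ½ · 22.4 · 42 = 470.4.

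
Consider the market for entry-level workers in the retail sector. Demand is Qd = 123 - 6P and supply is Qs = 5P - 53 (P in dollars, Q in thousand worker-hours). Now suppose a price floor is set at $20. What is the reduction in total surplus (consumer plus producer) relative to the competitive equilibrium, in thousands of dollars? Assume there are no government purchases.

Setting quantity demanded equal to quantity supplied, 123 - 6P = 5P - 53, gives P* = 16 and Q* = 27.
Because the floor (20) lies above the market-clearing price, it is binding.
At P = 20: Qd = 123 - 6·20 = 3 and Qs = 5·20 - 53 = 47.
Quantity traded falls to 3. At Q = 3 the demand price is (123 - 3)/6 = 20 and the supply price is (53 + 3)/5 = 11.2.
Deadweight loss = ½ · (20 - 11.2) · (27 - 3) = ½ · 8.8 · 24 = 105.6.

105.6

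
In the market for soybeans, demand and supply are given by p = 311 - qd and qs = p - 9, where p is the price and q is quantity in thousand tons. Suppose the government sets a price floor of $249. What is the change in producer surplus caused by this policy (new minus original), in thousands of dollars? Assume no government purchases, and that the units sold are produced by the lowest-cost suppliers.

Rearranging demand gives qd = 311 - p. Without the control the market clears where 311 - p = p - 9, i.e. p* = 160 and q* = 151.
The floor of 249 is above the equilibrium price 160, so it binds.
At p = 249: qd = 311 - 249 = 62 and qs = 249 - 9 = 240.
Producer surplus without the control is ½ · (160 - 9) · 151 = 11400.5.
With the floor, 62 units are sold at 249. The supply price at q = 62 is 71, so PS = ½ · [(249 - 9) + (249 - 71)] · 62 = 12958.
Change in producer surplus = 12958 - 11400.5 = 1557.5.

1557.5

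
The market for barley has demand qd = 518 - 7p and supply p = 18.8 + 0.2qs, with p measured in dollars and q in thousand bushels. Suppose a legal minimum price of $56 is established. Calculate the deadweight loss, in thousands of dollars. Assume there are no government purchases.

Rearranging supply gives qs = 5p - 94. In a free market, 518 - 7p = 5p - 94 gives the equilibrium p* = 51, q* = 161.
The floor of 56 is above the equilibrium price 51, so it binds.
At p = 56: qd = 518 - 7·56 = 126 and qs = 5·56 - 94 = 186.
Quantity traded falls to 126. At q = 126 the demand price is (518 - 126)/7 = 56 and the supply price is (94 + 126)/5 = 44.
Deadweight loss = ½ · (56 - 44) · (161 - 126) = ½ · 12 · 35 = 210.

210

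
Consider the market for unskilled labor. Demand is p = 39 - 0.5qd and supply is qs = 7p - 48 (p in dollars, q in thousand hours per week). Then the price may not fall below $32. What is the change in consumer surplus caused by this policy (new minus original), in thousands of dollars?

Rearranging demand gives qd = 78 - 2p. Without the control the market clears where 78 - 2p = 7p - 48, i.e. p* = 14 and q* = 50.
The floor of 32 is above the equilibrium price 14, so it binds.
At p = 32: qd = 78 - 2·32 = 14 and qs = 7·32 - 48 = 176.
Consumer surplus without the control is ½ · (39 - 14) · 50 = 625.
With the floor, consumers buy 14 units at 32, so CS = ½ · (39 - 32) · 14 = 49.
Change in consumer surplus = 49 - 625 = -576.

-576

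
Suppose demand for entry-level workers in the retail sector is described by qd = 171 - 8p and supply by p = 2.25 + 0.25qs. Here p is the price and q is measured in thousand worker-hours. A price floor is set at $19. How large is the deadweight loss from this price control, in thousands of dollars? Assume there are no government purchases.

Rearranging supply gives qs = 4p - 9. Equilibrium: 171 - 8p = 4p - 9, so 180 = 12p and p* = 15, q* = 51.
The floor of 19 is above the equilibrium price 15, so it binds.
At p = 19: qd = 171 - 8·19 = 19 and qs = 4·19 - 9 = 67.
Quantity traded falls to 19. At q = 19 the demand price is (171 - 19)/8 = 19 and the supply price is (9 + 19)/4 = 7.
Deadweight loss = ½ · (19 - 7) · (51 - 19) = ½ · 12 · 32 = 192.

192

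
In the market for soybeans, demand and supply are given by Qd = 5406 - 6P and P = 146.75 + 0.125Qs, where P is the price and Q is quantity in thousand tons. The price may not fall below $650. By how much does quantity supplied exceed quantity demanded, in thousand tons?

Rearranging supply gives Qs = 8P - 1174. Setting quantity demanded equal to quantity supplied, 5406 - 6P = 8P - 1174, gives P* = 470 and Q* = 2586.
Because the floor (650) lies above the market-clearing price, it is binding.
At P = 650: Qd = 5406 - 6·650 = 1506 and Qs = 8·650 - 1174 = 4026.
Surplus = Qs - Qd = 4026 - 1506 = 2520.

2520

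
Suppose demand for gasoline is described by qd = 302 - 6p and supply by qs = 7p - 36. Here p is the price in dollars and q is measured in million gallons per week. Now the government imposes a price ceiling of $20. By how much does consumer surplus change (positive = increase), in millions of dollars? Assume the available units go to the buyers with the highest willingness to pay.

Equilibrium: 302 - 6p = 7p - 36, so 338 = 13p and p* = 26, q* = 146.
Because the ceiling (20) lies below the market-clearing price, it is binding.
At p = 20: qd = 302 - 6·20 = 182 and qs = 7·20 - 36 = 104.
Consumer surplus without the control is ½ · (151/3 - 26) · 146 = 5329/3.
With the ceiling, 104 units are sold at 20 (assume they go to the highest-value buyers). The demand price at q = 104 is 33, so CS = ½ · [(151/3 - 20) + (33 - 20)] · 104 = 6760/3.
Change in consumer surplus = 6760/3 - 5329/3 = 477.

477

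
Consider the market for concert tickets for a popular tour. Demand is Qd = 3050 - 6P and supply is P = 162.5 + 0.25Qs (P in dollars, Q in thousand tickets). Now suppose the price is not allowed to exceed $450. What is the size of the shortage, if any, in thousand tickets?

0

Rearranging supply gives Qs = 4P - 650. Setting quantity demanded equal to quantity supplied, 3050 - 6P = 4P - 650, gives P* = 370 and Q* = 830.
Since 450 is above P* = 370, the ceiling does not bind and the free-market outcome prevails.
Since the control does not bind, there is no shortage.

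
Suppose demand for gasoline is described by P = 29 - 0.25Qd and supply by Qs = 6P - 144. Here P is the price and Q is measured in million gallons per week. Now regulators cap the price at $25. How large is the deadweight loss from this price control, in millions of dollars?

7.5

Rearranging demand gives Qd = 116 - 4P. In a free market, 116 - 4P = 6P - 144 gives the equilibrium P* = 26, Q* = 12.
Because the ceiling (25) lies below the market-clearing price, it is binding.
At P = 25: Qd = 116 - 4·25 = 16 and Qs = 6·25 - 144 = 6.
Quantity traded falls to 6. At Q = 6 the demand price is (116 - 6)/4 = 27.5 and the supply price is (144 + 6)/6 = 25.
Deadweight loss = ½ · (27.5 - 25) · (12 - 6) = ½ · 2.5 · 6 = 7.5.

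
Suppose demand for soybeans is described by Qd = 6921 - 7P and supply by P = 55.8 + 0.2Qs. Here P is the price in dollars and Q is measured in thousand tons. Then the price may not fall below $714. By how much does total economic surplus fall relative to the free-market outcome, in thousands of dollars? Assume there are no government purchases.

Rearranging supply gives Qs = 5P - 279. In a free market, 6921 - 7P = 5P - 279 gives the equilibrium P* = 600, Q* = 2721.
Because the floor (714) lies above the market-clearing price, it is binding.
At P = 714: Qd = 6921 - 7·714 = 1923 and Qs = 5·714 - 279 = 3291.
Quantity traded falls to 1923. At Q = 1923 the demand price is (6921 - 1923)/7 = 714 and the supply price is (279 + 1923)/5 = 440.4.
Deadweight loss = ½ · (714 - 440.4) · (2721 - 1923) = ½ · 273.6 · 798 = 109166.4.

109166.4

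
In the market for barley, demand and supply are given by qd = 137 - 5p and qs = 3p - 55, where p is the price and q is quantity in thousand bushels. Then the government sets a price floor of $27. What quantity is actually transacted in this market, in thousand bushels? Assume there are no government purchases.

2

Without the control the market clears where 137 - 5p = 3p - 55, i.e. p* = 24 and q* = 17.
The floor of 27 is above the equilibrium price 24, so it binds.
At p = 27: qd = 137 - 5·27 = 2 and qs = 3·27 - 55 = 26.
The quantity actually transacted is the short side, demand: 2.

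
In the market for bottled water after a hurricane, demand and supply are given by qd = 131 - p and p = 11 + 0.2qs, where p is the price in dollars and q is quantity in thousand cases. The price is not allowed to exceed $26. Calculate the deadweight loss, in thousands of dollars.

375

Rearranging supply gives qs = 5p - 55. Without the control the market clears where 131 - p = 5p - 55, i.e. p* = 31 and q* = 100.
The ceiling of 26 is below the equilibrium price 31, so it binds.
At p = 26: qd = 131 - 26 = 105 and qs = 5·26 - 55 = 75.
Quantity traded falls to 75. At q = 75 the demand price is 131 - 75 = 56 and the supply price is (55 + 75)/5 = 26.
Deadweight loss = ½ · (56 - 26) · (100 - 75) = ½ · 30 · 25 = 375.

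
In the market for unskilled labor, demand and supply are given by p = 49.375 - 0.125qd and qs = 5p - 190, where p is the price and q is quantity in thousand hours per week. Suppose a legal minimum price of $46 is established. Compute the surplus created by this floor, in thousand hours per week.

13

Rearranging demand gives qd = 395 - 8p. In a free market, 395 - 8p = 5p - 190 gives the equilibrium p* = 45, q* = 35.
Because the floor (46) lies above the market-clearing price, it is binding.
At p = 46: qd = 395 - 8·46 = 27 and qs = 5·46 - 190 = 40.
Surplus = qs - qd = 40 - 27 = 13.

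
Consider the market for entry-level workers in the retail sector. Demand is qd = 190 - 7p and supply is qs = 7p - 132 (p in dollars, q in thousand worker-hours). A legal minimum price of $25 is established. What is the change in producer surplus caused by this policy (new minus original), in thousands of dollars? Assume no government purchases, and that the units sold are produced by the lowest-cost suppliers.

16

Setting quantity demanded equal to quantity supplied, 190 - 7p = 7p - 132, gives p* = 23 and q* = 29.
The floor of 25 is above the equilibrium price 23, so it binds.
At p = 25: qd = 190 - 7·25 = 15 and qs = 7·25 - 132 = 43.
Producer surplus without the control is ½ · (23 - 132/7) · 29 = 841/14.
With the floor, 15 units are sold at 25. The supply price at q = 15 is 21, so PS = ½ · [(25 - 132/7) + (25 - 21)] · 15 = 1065/14.
Change in producer surplus = 1065/14 - 841/14 = 16.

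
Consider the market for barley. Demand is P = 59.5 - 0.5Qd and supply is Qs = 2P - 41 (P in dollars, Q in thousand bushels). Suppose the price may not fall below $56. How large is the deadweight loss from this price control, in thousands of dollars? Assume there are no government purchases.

512

Rearranging demand gives Qd = 119 - 2P. Equilibrium: 119 - 2P = 2P - 41, so 160 = 4P and P* = 40, Q* = 39.
Because the floor (56) lies above the market-clearing price, it is binding.
At P = 56: Qd = 119 - 2·56 = 7 and Qs = 2·56 - 41 = 71.
Quantity traded falls to 7. At Q = 7 the demand price is (119 - 7)/2 = 56 and the supply price is (41 + 7)/2 = 24.
Deadweight loss = ½ · (56 - 24) · (39 - 7) = ½ · 32 · 32 = 512.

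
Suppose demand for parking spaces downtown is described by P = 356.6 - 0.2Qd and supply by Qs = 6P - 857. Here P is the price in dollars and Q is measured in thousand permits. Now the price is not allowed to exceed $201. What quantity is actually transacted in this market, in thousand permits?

349

Rearranging demand gives Qd = 1783 - 5P. Setting quantity demanded equal to quantity supplied, 1783 - 5P = 6P - 857, gives P* = 240 and Q* = 583.
Because the ceiling (201) lies below the market-clearing price, it is binding.
At P = 201: Qd = 1783 - 5·201 = 778 and Qs = 6·201 - 857 = 349.
The quantity actually transacted is the short side, supply: 349.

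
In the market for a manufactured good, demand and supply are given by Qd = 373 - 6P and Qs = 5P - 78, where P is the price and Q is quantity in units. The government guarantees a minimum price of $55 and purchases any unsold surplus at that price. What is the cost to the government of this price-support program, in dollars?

In a free market, 373 - 6P = 5P - 78 gives the equilibrium P* = 41, Q* = 127.
Since 55 > 41, the floor is binding.
At P = 55: Qd = 373 - 6·55 = 43 and Qs = 5·55 - 78 = 197.
Surplus = Qs - Qd = 154.
Government expenditure = surplus × support price = 154 × 55 = 8470.

8470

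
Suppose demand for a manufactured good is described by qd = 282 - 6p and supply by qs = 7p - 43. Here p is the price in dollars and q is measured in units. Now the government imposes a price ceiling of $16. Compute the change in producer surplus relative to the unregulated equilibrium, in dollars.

-904.5

Setting quantity demanded equal to quantity supplied, 282 - 6p = 7p - 43, gives p* = 25 and q* = 132.
The ceiling of 16 is below the equilibrium price 25, so it binds.
At p = 16: qd = 282 - 6·16 = 186 and qs = 7·16 - 43 = 69.
Producer surplus without the control is ½ · (25 - 43/7) · 132 = 8712/7.
With the ceiling, producers sell 69 units at 16, so PS = ½ · (16 - 43/7) · 69 = 4761/14.
Change in producer surplus = 4761/14 - 8712/7 = -904.5.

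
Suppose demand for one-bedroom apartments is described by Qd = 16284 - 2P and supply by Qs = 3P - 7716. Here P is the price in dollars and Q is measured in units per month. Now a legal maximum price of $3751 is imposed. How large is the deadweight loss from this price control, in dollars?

4126503.75

Setting quantity demanded equal to quantity supplied, 16284 - 2P = 3P - 7716, gives P* = 4800 and Q* = 6684.
The ceiling of 3751 is below the equilibrium price 4800, so it binds.
At P = 3751: Qd = 16284 - 2·3751 = 8782 and Qs = 3·3751 - 7716 = 3537.
Quantity traded falls to 3537. At Q = 3537 the demand price is (16284 - 3537)/2 = 6373.5 and the supply price is (7716 + 3537)/3 = 3751.
Deadweight loss = ½ · (6373.5 - 3751) · (6684 - 3537) = ½ · 2622.5 · 3147 = 4126503.75.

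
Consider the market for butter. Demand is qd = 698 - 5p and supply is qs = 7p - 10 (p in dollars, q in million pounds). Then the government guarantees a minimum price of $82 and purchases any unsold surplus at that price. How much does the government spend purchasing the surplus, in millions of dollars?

22632

Setting quantity demanded equal to quantity supplied, 698 - 5p = 7p - 10, gives p* = 59 and q* = 403.
Because the floor (82) lies above the market-clearing price, it is binding.
At p = 82: qd = 698 - 5·82 = 288 and qs = 7·82 - 10 = 564.
Surplus = qs - qd = 276.
Government expenditure = surplus × support price = 276 × 82 = 22632.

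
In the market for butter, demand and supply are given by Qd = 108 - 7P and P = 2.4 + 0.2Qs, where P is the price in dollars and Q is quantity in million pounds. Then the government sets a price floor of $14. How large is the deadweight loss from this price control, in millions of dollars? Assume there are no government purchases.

134.4

Rearranging supply gives Qs = 5P - 12. In a free market, 108 - 7P = 5P - 12 gives the equilibrium P* = 10, Q* = 38.
The floor of 14 is above the equilibrium price 10, so it binds.
At P = 14: Qd = 108 - 7·14 = 10 and Qs = 5·14 - 12 = 58.
Quantity traded falls to 10. At Q = 10 the demand price is (108 - 10)/7 = 14 and the supply price is (12 + 10)/5 = 4.4.
Deadweight loss = ½ · (14 - 4.4) · (38 - 10) = ½ · 9.6 · 28 = 134.4.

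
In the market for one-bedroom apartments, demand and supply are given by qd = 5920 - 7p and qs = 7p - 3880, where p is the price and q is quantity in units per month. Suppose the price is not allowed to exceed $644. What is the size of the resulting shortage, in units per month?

784

Without the control the market clears where 5920 - 7p = 7p - 3880, i.e. p* = 700 and q* = 1020.
Since 644 < 700, the ceiling is binding.
At p = 644: qd = 5920 - 7·644 = 1412 and qs = 7·644 - 3880 = 628.
Shortage = qd - qs = 1412 - 628 = 784.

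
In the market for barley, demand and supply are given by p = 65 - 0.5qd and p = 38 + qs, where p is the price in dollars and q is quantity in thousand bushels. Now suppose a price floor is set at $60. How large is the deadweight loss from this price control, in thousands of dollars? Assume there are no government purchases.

48

Rearranging demand gives qd = 130 - 2p; rearranging supply gives qs = p - 38. Without the control the market clears where 130 - 2p = p - 38, i.e. p* = 56 and q* = 18.
Because the floor (60) lies above the market-clearing price, it is binding.
At p = 60: qd = 130 - 2·60 = 10 and qs = 60 - 38 = 22.
Quantity traded falls to 10. At q = 10 the demand price is (130 - 10)/2 = 60 and the supply price is 38 + 10 = 48.
Deadweight loss = ½ · (60 - 48) · (18 - 10) = ½ · 12 · 8 = 48.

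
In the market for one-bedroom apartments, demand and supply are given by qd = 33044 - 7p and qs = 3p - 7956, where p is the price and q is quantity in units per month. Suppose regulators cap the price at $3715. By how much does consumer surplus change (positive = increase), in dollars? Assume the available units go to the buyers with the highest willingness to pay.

1132477.5

Without the control the market clears where 33044 - 7p = 3p - 7956, i.e. p* = 4100 and q* = 4344.
Because the ceiling (3715) lies below the market-clearing price, it is binding.
At p = 3715: qd = 33044 - 7·3715 = 7039 and qs = 3·3715 - 7956 = 3189.
Consumer surplus without the control is ½ · (33044/7 - 4100) · 4344 = 9435168/7.
With the ceiling, 3189 units are sold at 3715 (assume they go to the highest-value buyers). The demand price at q = 3189 is 4265, so CS = ½ · [(33044/7 - 3715) + (4265 - 3715)] · 3189 = 34725021/14.
Change in consumer surplus = 34725021/14 - 9435168/7 = 1132477.5.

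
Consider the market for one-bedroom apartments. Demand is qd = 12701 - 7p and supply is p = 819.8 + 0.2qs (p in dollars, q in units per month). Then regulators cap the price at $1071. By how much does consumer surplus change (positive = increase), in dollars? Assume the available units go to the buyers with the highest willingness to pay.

Rearranging supply gives qs = 5p - 4099. Without the control the market clears where 12701 - 7p = 5p - 4099, i.e. p* = 1400 and q* = 2901.
The ceiling of 1071 is below the equilibrium price 1400, so it binds.
At p = 1071: qd = 12701 - 7·1071 = 5204 and qs = 5·1071 - 4099 = 1256.
Consumer surplus without the control is ½ · (12701/7 - 1400) · 2901 = 8415801/14.
With the ceiling, 1256 units are sold at 1071 (assume they go to the highest-value buyers). The demand price at q = 1256 is 1635, so CS = ½ · [(12701/7 - 1071) + (1635 - 1071)] · 1256 = 5747456/7.
Change in consumer surplus = 5747456/7 - 8415801/14 = 219936.5.

219936.5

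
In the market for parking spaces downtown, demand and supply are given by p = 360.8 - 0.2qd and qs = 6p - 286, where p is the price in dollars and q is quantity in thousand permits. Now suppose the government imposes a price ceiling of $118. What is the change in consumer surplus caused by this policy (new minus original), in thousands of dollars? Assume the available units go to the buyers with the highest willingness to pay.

11721.6

Rearranging demand gives qd = 1804 - 5p. Equilibrium: 1804 - 5p = 6p - 286, so 2090 = 11p and p* = 190, q* = 854.
Since 118 < 190, the ceiling is binding.
At p = 118: qd = 1804 - 5·118 = 1214 and qs = 6·118 - 286 = 422.
Consumer surplus without the control is ½ · (360.8 - 190) · 854 = 72931.6.
With the ceiling, 422 units are sold at 118 (assume they go to the highest-value buyers). The demand price at q = 422 is 276.4, so CS = ½ · [(360.8 - 118) + (276.4 - 118)] · 422 = 84653.2.
Change in consumer surplus = 84653.2 - 72931.6 = 11721.6.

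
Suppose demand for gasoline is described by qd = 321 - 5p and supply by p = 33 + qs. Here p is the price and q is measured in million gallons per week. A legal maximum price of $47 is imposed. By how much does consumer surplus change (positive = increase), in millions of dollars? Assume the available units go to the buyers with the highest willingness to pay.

Rearranging supply gives qs = p - 33. Without the control the market clears where 321 - 5p = p - 33, i.e. p* = 59 and q* = 26.
The ceiling of 47 is below the equilibrium price 59, so it binds.
At p = 47: qd = 321 - 5·47 = 86 and qs = 47 - 33 = 14.
Consumer surplus without the control is ½ · (64.2 - 59) · 26 = 67.6.
With the ceiling, 14 units are sold at 47 (assume they go to the highest-value buyers). The demand price at q = 14 is 61.4, so CS = ½ · [(64.2 - 47) + (61.4 - 47)] · 14 = 221.2.
Change in consumer surplus = 221.2 - 67.6 = 153.6.

153.6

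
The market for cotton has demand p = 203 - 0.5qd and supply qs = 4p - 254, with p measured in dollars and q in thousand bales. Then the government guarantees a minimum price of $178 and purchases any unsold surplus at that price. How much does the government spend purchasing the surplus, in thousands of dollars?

72624

Rearranging demand gives qd = 406 - 2p. Without the control the market clears where 406 - 2p = 4p - 254, i.e. p* = 110 and q* = 186.
The floor of 178 is above the equilibrium price 110, so it binds.
At p = 178: qd = 406 - 2·178 = 50 and qs = 4·178 - 254 = 458.
Surplus = qs - qd = 408.
Government expenditure = surplus × support price = 408 × 178 = 72624.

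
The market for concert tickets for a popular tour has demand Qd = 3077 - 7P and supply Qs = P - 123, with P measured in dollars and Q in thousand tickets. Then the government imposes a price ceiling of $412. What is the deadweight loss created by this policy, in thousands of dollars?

0

Setting quantity demanded equal to quantity supplied, 3077 - 7P = P - 123, gives P* = 400 and Q* = 277.
Since 412 is above P* = 400, the ceiling does not bind and the free-market outcome prevails.
Since the control does not bind, no trades are prevented and deadweight loss is zero.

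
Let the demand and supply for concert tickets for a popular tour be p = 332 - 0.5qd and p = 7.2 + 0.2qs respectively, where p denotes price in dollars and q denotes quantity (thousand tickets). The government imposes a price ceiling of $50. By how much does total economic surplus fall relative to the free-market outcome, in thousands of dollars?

21875

Rearranging demand gives qd = 664 - 2p; rearranging supply gives qs = 5p - 36. Equilibrium: 664 - 2p = 5p - 36, so 700 = 7p and p* = 100, q* = 464.
Because the ceiling (50) lies below the market-clearing price, it is binding.
At p = 50: qd = 664 - 2·50 = 564 and qs = 5·50 - 36 = 214.
Quantity traded falls to 214. At q = 214 the demand price is (664 - 214)/2 = 225 and the supply price is (36 + 214)/5 = 50.
Deadweight loss = ½ · (225 - 50) · (464 - 214) = ½ · 175 · 250 = 21875.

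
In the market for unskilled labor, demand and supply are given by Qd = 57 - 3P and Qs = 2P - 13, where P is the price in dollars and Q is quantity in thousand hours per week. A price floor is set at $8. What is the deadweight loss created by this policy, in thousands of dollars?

0

Setting quantity demanded equal to quantity supplied, 57 - 3P = 2P - 13, gives P* = 14 and Q* = 15.
Since 8 is below P* = 14, the floor does not bind and the free-market outcome prevails.
Since the control does not bind, no trades are prevented and deadweight loss is zero.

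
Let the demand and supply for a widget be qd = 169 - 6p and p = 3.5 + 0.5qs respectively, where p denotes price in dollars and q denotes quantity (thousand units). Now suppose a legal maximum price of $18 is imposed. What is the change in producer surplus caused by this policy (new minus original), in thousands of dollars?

Rearranging supply gives qs = 2p - 7. Equilibrium: 169 - 6p = 2p - 7, so 176 = 8p and p* = 22, q* = 37.
Because the ceiling (18) lies below the market-clearing price, it is binding.
At p = 18: qd = 169 - 6·18 = 61 and qs = 2·18 - 7 = 29.
Producer surplus without the control is ½ · (22 - 3.5) · 37 = 342.25.
With the ceiling, producers sell 29 units at 18, so PS = ½ · (18 - 3.5) · 29 = 210.25.
Change in producer surplus = 210.25 - 342.25 = -132.

-132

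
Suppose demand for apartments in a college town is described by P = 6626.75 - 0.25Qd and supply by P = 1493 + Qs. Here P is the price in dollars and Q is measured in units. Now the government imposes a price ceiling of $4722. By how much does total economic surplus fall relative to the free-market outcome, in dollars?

481802.5

Rearranging demand gives Qd = 26507 - 4P; rearranging supply gives Qs = P - 1493. In a free market, 26507 - 4P = P - 1493 gives the equilibrium P* = 5600, Q* = 4107.
Because the ceiling (4722) lies below the market-clearing price, it is binding.
At P = 4722: Qd = 26507 - 4·4722 = 7619 and Qs = 4722 - 1493 = 3229.
Quantity traded falls to 3229. At Q = 3229 the demand price is (26507 - 3229)/4 = 5819.5 and the supply price is 1493 + 3229 = 4722.
Deadweight loss = ½ · (5819.5 - 4722) · (4107 - 3229) = ½ · 1097.5 · 878 = 481802.5.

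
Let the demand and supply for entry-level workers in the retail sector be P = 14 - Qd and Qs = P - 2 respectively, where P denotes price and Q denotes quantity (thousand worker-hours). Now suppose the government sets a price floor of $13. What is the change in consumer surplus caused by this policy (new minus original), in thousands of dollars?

-17.5

Rearranging demand gives Qd = 14 - P. Setting quantity demanded equal to quantity supplied, 14 - P = P - 2, gives P* = 8 and Q* = 6.
Since 13 > 8, the floor is binding.
At P = 13: Qd = 14 - 13 = 1 and Qs = 13 - 2 = 11.
Consumer surplus without the control is ½ · (14 - 8) · 6 = 18.
With the floor, consumers buy 1 units at 13, so CS = ½ · (14 - 13) · 1 = 0.5.
Change in consumer surplus = 0.5 - 18 = -17.5.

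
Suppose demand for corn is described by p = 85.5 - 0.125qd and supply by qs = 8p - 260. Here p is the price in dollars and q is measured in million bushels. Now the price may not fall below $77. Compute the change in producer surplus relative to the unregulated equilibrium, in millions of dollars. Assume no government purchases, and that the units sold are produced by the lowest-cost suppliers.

-72

Rearranging demand gives qd = 684 - 8p. In a free market, 684 - 8p = 8p - 260 gives the equilibrium p* = 59, q* = 212.
Because the floor (77) lies above the market-clearing price, it is binding.
At p = 77: qd = 684 - 8·77 = 68 and qs = 8·77 - 260 = 356.
Producer surplus without the control is ½ · (59 - 32.5) · 212 = 2809.
With the floor, 68 units are sold at 77. The supply price at q = 68 is 41, so PS = ½ · [(77 - 32.5) + (77 - 41)] · 68 = 2737.
Change in producer surplus = 2737 - 2809 = -72.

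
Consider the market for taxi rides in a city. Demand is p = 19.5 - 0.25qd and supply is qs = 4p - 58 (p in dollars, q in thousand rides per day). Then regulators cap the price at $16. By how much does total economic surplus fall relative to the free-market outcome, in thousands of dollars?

4

Rearranging demand gives qd = 78 - 4p. In a free market, 78 - 4p = 4p - 58 gives the equilibrium p* = 17, q* = 10.
Since 16 < 17, the ceiling is binding.
At p = 16: qd = 78 - 4·16 = 14 and qs = 4·16 - 58 = 6.
Quantity traded falls to 6. At q = 6 the demand price is (78 - 6)/4 = 18 and the supply price is (58 + 6)/4 = 16.
Deadweight loss = ½ · (18 - 16) · (10 - 6) = ½ · 2 · 4 = 4.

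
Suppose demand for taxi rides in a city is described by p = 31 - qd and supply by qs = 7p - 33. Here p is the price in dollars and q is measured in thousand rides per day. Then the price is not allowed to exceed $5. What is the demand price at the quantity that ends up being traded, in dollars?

Rearranging demand gives qd = 31 - p. In a free market, 31 - p = 7p - 33 gives the equilibrium p* = 8, q* = 23.
Since 5 < 8, the ceiling is binding.
At p = 5: qd = 31 - 5 = 26 and qs = 7·5 - 33 = 2.
Only 2 units reach the market. On the demand curve, the marginal buyer's willingness to pay at q = 2 is (31 - 2) = 29.

29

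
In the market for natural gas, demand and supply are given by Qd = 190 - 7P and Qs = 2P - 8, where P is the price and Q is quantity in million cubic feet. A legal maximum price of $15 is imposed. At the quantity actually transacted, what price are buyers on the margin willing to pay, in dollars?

24

Setting quantity demanded equal to quantity supplied, 190 - 7P = 2P - 8, gives P* = 22 and Q* = 36.
Because the ceiling (15) lies below the market-clearing price, it is binding.
At P = 15: Qd = 190 - 7·15 = 85 and Qs = 2·15 - 8 = 22.
Only 22 units reach the market. On the demand curve, the marginal buyer's willingness to pay at Q = 22 is (190 - 22)/7 = 24.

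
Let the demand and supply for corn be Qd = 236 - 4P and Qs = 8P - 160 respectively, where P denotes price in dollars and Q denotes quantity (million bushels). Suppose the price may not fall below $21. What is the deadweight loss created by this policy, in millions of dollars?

0

Equilibrium: 236 - 4P = 8P - 160, so 396 = 12P and P* = 33, Q* = 104.
The floor of 21 is below the equilibrium price 33, so it is not binding; the market clears at P* = 33, Q* = 104.
Since the control does not bind, no trades are prevented and deadweight loss is zero.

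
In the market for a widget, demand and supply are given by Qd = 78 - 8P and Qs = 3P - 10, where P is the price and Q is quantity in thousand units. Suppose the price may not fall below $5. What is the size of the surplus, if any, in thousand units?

Equilibrium: 78 - 8P = 3P - 10, so 88 = 11P and P* = 8, Q* = 14.
Since 5 is below P* = 8, the floor does not bind and the free-market outcome prevails.
Since the control does not bind, there is no surplus.

0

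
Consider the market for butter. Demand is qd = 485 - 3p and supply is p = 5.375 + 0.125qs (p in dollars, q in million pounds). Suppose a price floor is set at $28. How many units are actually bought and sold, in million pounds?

Rearranging supply gives qs = 8p - 43. Without the control the market clears where 485 - 3p = 8p - 43, i.e. p* = 48 and q* = 341.
Since 28 is below p* = 48, the floor does not bind and the free-market outcome prevails.

341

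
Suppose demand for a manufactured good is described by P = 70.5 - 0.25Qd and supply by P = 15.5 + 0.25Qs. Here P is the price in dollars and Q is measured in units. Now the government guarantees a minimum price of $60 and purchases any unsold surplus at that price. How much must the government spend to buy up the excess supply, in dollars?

Rearranging demand gives Qd = 282 - 4P; rearranging supply gives Qs = 4P - 62. Setting quantity demanded equal to quantity supplied, 282 - 4P = 4P - 62, gives P* = 43 and Q* = 110.
The floor of 60 is above the equilibrium price 43, so it binds.
At P = 60: Qd = 282 - 4·60 = 42 and Qs = 4·60 - 62 = 178.
Surplus = Qs - Qd = 136.
Government expenditure = surplus × support price = 136 × 60 = 8160.

8160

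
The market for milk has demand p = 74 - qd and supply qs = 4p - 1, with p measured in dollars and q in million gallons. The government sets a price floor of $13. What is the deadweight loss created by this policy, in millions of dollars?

Rearranging demand gives qd = 74 - p. Equilibrium: 74 - p = 4p - 1, so 75 = 5p and p* = 15, q* = 59.
Since 13 is below p* = 15, the floor does not bind and the free-market outcome prevails.
Since the control does not bind, no trades are prevented and deadweight loss is zero.

0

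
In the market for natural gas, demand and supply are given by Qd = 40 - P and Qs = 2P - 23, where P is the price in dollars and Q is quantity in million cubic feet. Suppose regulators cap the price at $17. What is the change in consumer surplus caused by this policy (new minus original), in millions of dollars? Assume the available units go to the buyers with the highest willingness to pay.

12

Without the control the market clears where 40 - P = 2P - 23, i.e. P* = 21 and Q* = 19.
Because the ceiling (17) lies below the market-clearing price, it is binding.
At P = 17: Qd = 40 - 17 = 23 and Qs = 2·17 - 23 = 11.
Consumer surplus without the control is ½ · (40 - 21) · 19 = 180.5.
With the ceiling, 11 units are sold at 17 (assume they go to the highest-value buyers). The demand price at Q = 11 is 29, so CS = ½ · [(40 - 17) + (29 - 17)] · 11 = 192.5.
Change in consumer surplus = 192.5 - 180.5 = 12.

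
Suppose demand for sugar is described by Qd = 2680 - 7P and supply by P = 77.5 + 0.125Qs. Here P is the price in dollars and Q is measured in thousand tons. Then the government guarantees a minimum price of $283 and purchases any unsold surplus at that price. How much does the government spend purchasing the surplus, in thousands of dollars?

267435

Rearranging supply gives Qs = 8P - 620. Without the control the market clears where 2680 - 7P = 8P - 620, i.e. P* = 220 and Q* = 1140.
Since 283 > 220, the floor is binding.
At P = 283: Qd = 2680 - 7·283 = 699 and Qs = 8·283 - 620 = 1644.
Surplus = Qs - Qd = 945.
Government expenditure = surplus × support price = 945 × 283 = 267435.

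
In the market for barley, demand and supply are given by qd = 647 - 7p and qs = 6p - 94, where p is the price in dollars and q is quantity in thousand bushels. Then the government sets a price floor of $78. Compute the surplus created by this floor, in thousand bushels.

Setting quantity demanded equal to quantity supplied, 647 - 7p = 6p - 94, gives p* = 57 and q* = 248.
Because the floor (78) lies above the market-clearing price, it is binding.
At p = 78: qd = 647 - 7·78 = 101 and qs = 6·78 - 94 = 374.
Surplus = qs - qd = 374 - 101 = 273.

273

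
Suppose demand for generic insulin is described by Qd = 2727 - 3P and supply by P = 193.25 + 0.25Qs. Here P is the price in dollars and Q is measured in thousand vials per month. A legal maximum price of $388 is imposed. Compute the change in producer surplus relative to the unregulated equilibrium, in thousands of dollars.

-112336

Rearranging supply gives Qs = 4P - 773. Without the control the market clears where 2727 - 3P = 4P - 773, i.e. P* = 500 and Q* = 1227.
The ceiling of 388 is below the equilibrium price 500, so it binds.
At P = 388: Qd = 2727 - 3·388 = 1563 and Qs = 4·388 - 773 = 779.
Producer surplus without the control is ½ · (500 - 193.25) · 1227 = 188191.125.
With the ceiling, producers sell 779 units at 388, so PS = ½ · (388 - 193.25) · 779 = 75855.125.
Change in producer surplus = 75855.125 - 188191.125 = -112336.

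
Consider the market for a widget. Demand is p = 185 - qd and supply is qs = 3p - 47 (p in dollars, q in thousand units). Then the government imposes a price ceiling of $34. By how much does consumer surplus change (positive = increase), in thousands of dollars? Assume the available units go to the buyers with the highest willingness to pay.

Rearranging demand gives qd = 185 - p. In a free market, 185 - p = 3p - 47 gives the equilibrium p* = 58, q* = 127.
Since 34 < 58, the ceiling is binding.
At p = 34: qd = 185 - 34 = 151 and qs = 3·34 - 47 = 55.
Consumer surplus without the control is ½ · (185 - 58) · 127 = 8064.5.
With the ceiling, 55 units are sold at 34 (assume they go to the highest-value buyers). The demand price at q = 55 is 130, so CS = ½ · [(185 - 34) + (130 - 34)] · 55 = 6792.5.
Change in consumer surplus = 6792.5 - 8064.5 = -1272.

-1272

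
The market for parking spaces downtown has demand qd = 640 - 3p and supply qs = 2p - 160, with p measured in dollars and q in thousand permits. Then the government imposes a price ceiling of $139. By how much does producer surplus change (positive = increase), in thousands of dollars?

-2919

Without the control the market clears where 640 - 3p = 2p - 160, i.e. p* = 160 and q* = 160.
Since 139 < 160, the ceiling is binding.
At p = 139: qd = 640 - 3·139 = 223 and qs = 2·139 - 160 = 118.
Producer surplus without the control is ½ · (160 - 80) · 160 = 6400.
With the ceiling, producers sell 118 units at 139, so PS = ½ · (139 - 80) · 118 = 3481.
Change in producer surplus = 3481 - 6400 = -2919.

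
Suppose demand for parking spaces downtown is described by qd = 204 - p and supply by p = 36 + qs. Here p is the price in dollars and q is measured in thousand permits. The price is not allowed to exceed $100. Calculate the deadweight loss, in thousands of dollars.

400

Rearranging supply gives qs = p - 36. Without the control the market clears where 204 - p = p - 36, i.e. p* = 120 and q* = 84.
Since 100 < 120, the ceiling is binding.
At p = 100: qd = 204 - 100 = 104 and qs = 100 - 36 = 64.
Quantity traded falls to 64. At q = 64 the demand price is 204 - 64 = 140 and the supply price is 36 + 64 = 100.
Deadweight loss = ½ · (140 - 100) · (84 - 64) = ½ · 40 · 20 = 400.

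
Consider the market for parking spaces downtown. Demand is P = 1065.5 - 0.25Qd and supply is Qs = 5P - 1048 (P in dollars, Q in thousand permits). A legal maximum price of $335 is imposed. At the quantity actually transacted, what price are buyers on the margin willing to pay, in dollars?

908.75

Rearranging demand gives Qd = 4262 - 4P. In a free market, 4262 - 4P = 5P - 1048 gives the equilibrium P* = 590, Q* = 1902.
Because the ceiling (335) lies below the market-clearing price, it is binding.
At P = 335: Qd = 4262 - 4·335 = 2922 and Qs = 5·335 - 1048 = 627.
Only 627 units reach the market. On the demand curve, the marginal buyer's willingness to pay at Q = 627 is (4262 - 627)/4 = 908.75.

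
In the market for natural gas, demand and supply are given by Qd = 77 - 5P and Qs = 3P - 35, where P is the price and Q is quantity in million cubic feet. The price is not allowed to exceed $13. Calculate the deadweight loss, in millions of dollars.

Setting quantity demanded equal to quantity supplied, 77 - 5P = 3P - 35, gives P* = 14 and Q* = 7.
Since 13 < 14, the ceiling is binding.
At P = 13: Qd = 77 - 5·13 = 12 and Qs = 3·13 - 35 = 4.
Quantity traded falls to 4. At Q = 4 the demand price is (77 - 4)/5 = 14.6 and the supply price is (35 + 4)/3 = 13.
Deadweight loss = ½ · (14.6 - 13) · (7 - 4) = ½ · 1.6 · 3 = 2.4.

2.4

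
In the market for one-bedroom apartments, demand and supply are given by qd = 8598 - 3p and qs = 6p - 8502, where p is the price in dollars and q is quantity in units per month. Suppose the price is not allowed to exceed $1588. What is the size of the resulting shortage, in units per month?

Without the control the market clears where 8598 - 3p = 6p - 8502, i.e. p* = 1900 and q* = 2898.
The ceiling of 1588 is below the equilibrium price 1900, so it binds.
At p = 1588: qd = 8598 - 3·1588 = 3834 and qs = 6·1588 - 8502 = 1026.
Shortage = qd - qs = 3834 - 1026 = 2808.

2808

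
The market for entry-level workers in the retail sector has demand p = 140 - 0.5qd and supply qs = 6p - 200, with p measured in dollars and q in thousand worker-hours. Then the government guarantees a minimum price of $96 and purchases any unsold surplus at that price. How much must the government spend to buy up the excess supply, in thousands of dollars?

Rearranging demand gives qd = 280 - 2p. Without the control the market clears where 280 - 2p = 6p - 200, i.e. p* = 60 and q* = 160.
Because the floor (96) lies above the market-clearing price, it is binding.
At p = 96: qd = 280 - 2·96 = 88 and qs = 6·96 - 200 = 376.
Surplus = qs - qd = 288.
Government expenditure = surplus × support price = 288 × 96 = 27648.

27648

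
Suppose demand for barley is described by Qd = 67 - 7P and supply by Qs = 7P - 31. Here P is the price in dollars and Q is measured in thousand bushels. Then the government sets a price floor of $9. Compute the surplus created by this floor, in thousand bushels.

28

In a free market, 67 - 7P = 7P - 31 gives the equilibrium P* = 7, Q* = 18.
Since 9 > 7, the floor is binding.
At P = 9: Qd = 67 - 7·9 = 4 and Qs = 7·9 - 31 = 32.
Surplus = Qs - Qd = 32 - 4 = 28.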